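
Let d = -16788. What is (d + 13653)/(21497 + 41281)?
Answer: -1045/20926 ≈ -0.049938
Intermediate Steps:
(d + 13653)/(21497 + 41281) = (-16788 + 13653)/(21497 + 41281) = -3135/62778 = -3135*1/62778 = -1045/20926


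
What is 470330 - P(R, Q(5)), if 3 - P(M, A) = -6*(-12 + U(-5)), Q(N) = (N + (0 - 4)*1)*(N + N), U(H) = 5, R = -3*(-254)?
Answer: 470369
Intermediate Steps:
R = 762
Q(N) = 2*N*(-4 + N) (Q(N) = (N - 4*1)*(2*N) = (N - 4)*(2*N) = (-4 + N)*(2*N) = 2*N*(-4 + N))
P(M, A) = -39 (P(M, A) = 3 - (-6)*(-12 + 5) = 3 - (-6)*(-7) = 3 - 1*42 = 3 - 42 = -39)
470330 - P(R, Q(5)) = 470330 - 1*(-39) = 470330 + 39 = 470369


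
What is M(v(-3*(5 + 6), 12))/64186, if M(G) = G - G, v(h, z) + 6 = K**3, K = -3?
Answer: 0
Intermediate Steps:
v(h, z) = -33 (v(h, z) = -6 + (-3)**3 = -6 - 27 = -33)
M(G) = 0
M(v(-3*(5 + 6), 12))/64186 = 0/64186 = 0*(1/64186) = 0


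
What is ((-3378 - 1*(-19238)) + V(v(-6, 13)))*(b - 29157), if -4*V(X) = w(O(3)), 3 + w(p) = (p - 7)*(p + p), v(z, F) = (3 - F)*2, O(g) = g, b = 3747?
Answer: -806348235/2 ≈ -4.0317e+8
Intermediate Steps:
v(z, F) = 6 - 2*F
w(p) = -3 + 2*p*(-7 + p) (w(p) = -3 + (p - 7)*(p + p) = -3 + (-7 + p)*(2*p) = -3 + 2*p*(-7 + p))
V(X) = 27/4 (V(X) = -(-3 - 14*3 + 2*3²)/4 = -(-3 - 42 + 2*9)/4 = -(-3 - 42 + 18)/4 = -¼*(-27) = 27/4)
((-3378 - 1*(-19238)) + V(v(-6, 13)))*(b - 29157) = ((-3378 - 1*(-19238)) + 27/4)*(3747 - 29157) = ((-3378 + 19238) + 27/4)*(-25410) = (15860 + 27/4)*(-25410) = (63467/4)*(-25410) = -806348235/2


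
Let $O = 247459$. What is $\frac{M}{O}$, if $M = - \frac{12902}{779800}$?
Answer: $- \frac{6451}{96484264100} \approx -6.6861 \cdot 10^{-8}$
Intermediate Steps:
$M = - \frac{6451}{389900}$ ($M = \left(-12902\right) \frac{1}{779800} = - \frac{6451}{389900} \approx -0.016545$)
$\frac{M}{O} = - \frac{6451}{389900 \cdot 247459} = \left(- \frac{6451}{389900}\right) \frac{1}{247459} = - \frac{6451}{96484264100}$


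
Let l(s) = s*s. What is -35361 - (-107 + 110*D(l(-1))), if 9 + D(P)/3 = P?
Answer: -32614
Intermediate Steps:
l(s) = s²
D(P) = -27 + 3*P
-35361 - (-107 + 110*D(l(-1))) = -35361 - (-107 + 110*(-27 + 3*(-1)²)) = -35361 - (-107 + 110*(-27 + 3*1)) = -35361 - (-107 + 110*(-27 + 3)) = -35361 - (-107 + 110*(-24)) = -35361 - (-107 - 2640) = -35361 - 1*(-2747) = -35361 + 2747 = -32614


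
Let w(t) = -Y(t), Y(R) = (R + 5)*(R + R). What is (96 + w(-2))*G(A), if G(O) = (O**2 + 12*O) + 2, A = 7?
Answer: 14580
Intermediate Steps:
Y(R) = 2*R*(5 + R) (Y(R) = (5 + R)*(2*R) = 2*R*(5 + R))
w(t) = -2*t*(5 + t)
G(O) = 2 + O**2 + 12*O
(96 + w(-2))*G(A) = (96 - 2*(-2)*(5 - 2))*(2 + 7**2 + 12*7) = (96 - 2*(-2)*3)*(2 + 49 + 84) = (96 + 12)*135 = 108*135 = 14580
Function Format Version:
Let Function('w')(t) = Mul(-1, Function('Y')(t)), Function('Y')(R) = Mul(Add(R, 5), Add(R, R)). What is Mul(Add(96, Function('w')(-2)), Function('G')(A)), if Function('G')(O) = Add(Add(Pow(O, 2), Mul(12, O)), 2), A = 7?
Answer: 14580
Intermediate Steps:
Function('Y')(R) = Mul(2, R, Add(5, R)) (Function('Y')(R) = Mul(Add(5, R), Mul(2, R)) = Mul(2, R, Add(5, R)))
Function('w')(t) = Mul(-2, t, Add(5, t)) (Function('w')(t) = Mul(-1, Mul(2, t, Add(5, t))) = Mul(-2, t, Add(5, t)))
Function('G')(O) = Add(2, Pow(O, 2), Mul(12, O))
Mul(Add(96, Function('w')(-2)), Function('G')(A)) = Mul(Add(96, Mul(-2, -2, Add(5, -2))), Add(2, Pow(7, 2), Mul(12, 7))) = Mul(Add(96, Mul(-2, -2, 3)), Add(2, 49, 84)) = Mul(Add(96, 12), 135) = Mul(108, 135) = 14580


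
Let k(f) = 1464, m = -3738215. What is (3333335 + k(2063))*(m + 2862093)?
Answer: -2921690769478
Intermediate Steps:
(3333335 + k(2063))*(m + 2862093) = (3333335 + 1464)*(-3738215 + 2862093) = 3334799*(-876122) = -2921690769478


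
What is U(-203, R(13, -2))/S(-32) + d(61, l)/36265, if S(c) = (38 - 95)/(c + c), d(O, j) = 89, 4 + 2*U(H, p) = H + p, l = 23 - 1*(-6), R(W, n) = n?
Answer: -12765013/108795 ≈ -117.33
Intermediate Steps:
l = 29 (l = 23 + 6 = 29)
U(H, p) = -2 + H/2 + p/2 (U(H, p) = -2 + (H + p)/2 = -2 + (H/2 + p/2) = -2 + H/2 + p/2)
S(c) = -57/(2*c) (S(c) = -57*1/(2*c) = -57/(2*c))
U(-203, R(13, -2))/S(-32) + d(61, l)/36265 = (-2 + (1/2)*(-203) + (1/2)*(-2))/((-57/2/(-32))) + 89/36265 = (-2 - 203/2 - 1)/((-57/2*(-1/32))) + 89*(1/36265) = -209/(2*57/64) + 89/36265 = -209/2*64/57 + 89/36265 = -352/3 + 89/36265 = -12765013/108795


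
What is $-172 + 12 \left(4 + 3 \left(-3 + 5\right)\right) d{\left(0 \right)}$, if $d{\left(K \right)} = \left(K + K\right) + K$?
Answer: $-172$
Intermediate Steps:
$d{\left(K \right)} = 3 K$ ($d{\left(K \right)} = 2 K + K = 3 K$)
$-172 + 12 \left(4 + 3 \left(-3 + 5\right)\right) d{\left(0 \right)} = -172 + 12 \left(4 + 3 \left(-3 + 5\right)\right) 3 \cdot 0 = -172 + 12 \left(4 + 3 \cdot 2\right) 0 = -172 + 12 \left(4 + 6\right) 0 = -172 + 12 \cdot 10 \cdot 0 = -172 + 120 \cdot 0 = -172 + 0 = -172$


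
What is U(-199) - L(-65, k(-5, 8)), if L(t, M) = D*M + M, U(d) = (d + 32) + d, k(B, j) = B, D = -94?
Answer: -831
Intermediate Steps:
U(d) = 32 + 2*d (U(d) = (32 + d) + d = 32 + 2*d)
L(t, M) = -93*M (L(t, M) = -94*M + M = -93*M)
U(-199) - L(-65, k(-5, 8)) = (32 + 2*(-199)) - (-93)*(-5) = (32 - 398) - 1*465 = -366 - 465 = -831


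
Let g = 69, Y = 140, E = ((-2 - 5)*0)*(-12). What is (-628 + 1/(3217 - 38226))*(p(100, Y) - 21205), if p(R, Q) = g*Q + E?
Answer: 253824363885/35009 ≈ 7.2503e+6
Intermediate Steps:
E = 0 (E = -7*0*(-12) = 0*(-12) = 0)
p(R, Q) = 69*Q (p(R, Q) = 69*Q + 0 = 69*Q)
(-628 + 1/(3217 - 38226))*(p(100, Y) - 21205) = (-628 + 1/(3217 - 38226))*(69*140 - 21205) = (-628 + 1/(-35009))*(9660 - 21205) = (-628 - 1/35009)*(-11545) = -21985653/35009*(-11545) = 253824363885/35009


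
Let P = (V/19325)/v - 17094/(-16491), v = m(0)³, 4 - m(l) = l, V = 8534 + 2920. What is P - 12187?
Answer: -41424259953081/3399344800 ≈ -12186.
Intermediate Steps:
V = 11454
m(l) = 4 - l
v = 64 (v = (4 - 1*0)³ = (4 + 0)³ = 4³ = 64)
P = 3555124519/3399344800 (P = (11454/19325)/64 - 17094/(-16491) = (11454*(1/19325))*(1/64) - 17094*(-1/16491) = (11454/19325)*(1/64) + 5698/5497 = 5727/618400 + 5698/5497 = 3555124519/3399344800 ≈ 1.0458)
P - 12187 = 3555124519/3399344800 - 12187 = -41424259953081/3399344800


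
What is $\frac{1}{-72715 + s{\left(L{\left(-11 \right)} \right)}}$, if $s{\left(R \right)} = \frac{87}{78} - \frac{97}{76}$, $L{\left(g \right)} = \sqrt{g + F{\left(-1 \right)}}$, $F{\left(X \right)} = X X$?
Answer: $- \frac{988}{71842579} \approx -1.3752 \cdot 10^{-5}$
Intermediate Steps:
$F{\left(X \right)} = X^{2}$
$L{\left(g \right)} = \sqrt{1 + g}$ ($L{\left(g \right)} = \sqrt{g + \left(-1\right)^{2}} = \sqrt{g + 1} = \sqrt{1 + g}$)
$s{\left(R \right)} = - \frac{159}{988}$ ($s{\left(R \right)} = 87 \cdot \frac{1}{78} - \frac{97}{76} = \frac{29}{26} - \frac{97}{76} = - \frac{159}{988}$)
$\frac{1}{-72715 + s{\left(L{\left(-11 \right)} \right)}} = \frac{1}{-72715 - \frac{159}{988}} = \frac{1}{- \frac{71842579}{988}} = - \frac{988}{71842579}$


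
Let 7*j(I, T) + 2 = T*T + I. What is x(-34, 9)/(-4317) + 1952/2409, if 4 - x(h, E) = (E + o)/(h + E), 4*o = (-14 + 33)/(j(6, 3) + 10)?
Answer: 23284936637/28772373300 ≈ 0.80928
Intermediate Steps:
j(I, T) = -2/7 + I/7 + T**2/7 (j(I, T) = -2/7 + (T*T + I)/7 = -2/7 + (T**2 + I)/7 = -2/7 + (I + T**2)/7 = -2/7 + (I/7 + T**2/7) = -2/7 + I/7 + T**2/7)
o = 133/332 (o = ((-14 + 33)/((-2/7 + (1/7)*6 + (1/7)*3**2) + 10))/4 = (19/((-2/7 + 6/7 + (1/7)*9) + 10))/4 = (19/((-2/7 + 6/7 + 9/7) + 10))/4 = (19/(13/7 + 10))/4 = (19/(83/7))/4 = (19*(7/83))/4 = (1/4)*(133/83) = 133/332 ≈ 0.40060)
x(h, E) = 4 - (133/332 + E)/(E + h) (x(h, E) = 4 - (E + 133/332)/(h + E) = 4 - (133/332 + E)/(E + h))
x(-34, 9)/(-4317) + 1952/2409 = ((-133/332 + 3*9 + 4*(-34))/(9 - 34))/(-4317) + 1952/2409 = ((-133/332 + 27 - 136)/(-25))*(-1/4317) + 1952*(1/2409) = -1/25*(-36321/332)*(-1/4317) + 1952/2409 = (36321/8300)*(-1/4317) + 1952/2409 = -12107/11943700 + 1952/2409 = 23284936637/28772373300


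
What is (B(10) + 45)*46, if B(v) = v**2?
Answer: 6670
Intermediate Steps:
(B(10) + 45)*46 = (10**2 + 45)*46 = (100 + 45)*46 = 145*46 = 6670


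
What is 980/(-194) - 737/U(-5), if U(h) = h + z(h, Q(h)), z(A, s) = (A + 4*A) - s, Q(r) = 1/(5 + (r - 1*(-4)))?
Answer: 20606/1067 ≈ 19.312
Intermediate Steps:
Q(r) = 1/(9 + r) (Q(r) = 1/(5 + (r + 4)) = 1/(5 + (4 + r)) = 1/(9 + r))
z(A, s) = -s + 5*A (z(A, s) = 5*A - s = -s + 5*A)
U(h) = -1/(9 + h) + 6*h (U(h) = h + (-1/(9 + h) + 5*h) = -1/(9 + h) + 6*h)
980/(-194) - 737/U(-5) = 980/(-194) - 737*(9 - 5)/(-1 + 6*(-5)*(9 - 5)) = 980*(-1/194) - 737*4/(-1 + 6*(-5)*4) = -490/97 - 737*4/(-1 - 120) = -490/97 - 737/((¼)*(-121)) = -490/97 - 737/(-121/4) = -490/97 - 737*(-4/121) = -490/97 + 268/11 = 20606/1067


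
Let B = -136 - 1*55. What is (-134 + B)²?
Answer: 105625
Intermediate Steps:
B = -191 (B = -136 - 55 = -191)
(-134 + B)² = (-134 - 191)² = (-325)² = 105625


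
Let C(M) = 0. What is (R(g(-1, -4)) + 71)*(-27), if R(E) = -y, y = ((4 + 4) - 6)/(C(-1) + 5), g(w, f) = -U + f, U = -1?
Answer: -9531/5 ≈ -1906.2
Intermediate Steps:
g(w, f) = 1 + f (g(w, f) = -1*(-1) + f = 1 + f)
y = 2/5 (y = ((4 + 4) - 6)/(0 + 5) = (8 - 6)/5 = 2*(1/5) = 2/5 ≈ 0.40000)
R(E) = -2/5 (R(E) = -1*2/5 = -2/5)
(R(g(-1, -4)) + 71)*(-27) = (-2/5 + 71)*(-27) = (353/5)*(-27) = -9531/5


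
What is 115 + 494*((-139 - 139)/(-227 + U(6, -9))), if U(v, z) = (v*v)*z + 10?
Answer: 199547/541 ≈ 368.85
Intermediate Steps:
U(v, z) = 10 + z*v² (U(v, z) = v²*z + 10 = z*v² + 10 = 10 + z*v²)
115 + 494*((-139 - 139)/(-227 + U(6, -9))) = 115 + 494*((-139 - 139)/(-227 + (10 - 9*6²))) = 115 + 494*(-278/(-227 + (10 - 9*36))) = 115 + 494*(-278/(-227 + (10 - 324))) = 115 + 494*(-278/(-227 - 314)) = 115 + 494*(-278/(-541)) = 115 + 494*(-278*(-1/541)) = 115 + 494*(278/541) = 115 + 137332/541 = 199547/541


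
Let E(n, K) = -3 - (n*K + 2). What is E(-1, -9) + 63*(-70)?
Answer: -4424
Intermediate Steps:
E(n, K) = -5 - K*n (E(n, K) = -3 - (K*n + 2) = -3 - (2 + K*n) = -3 + (-2 - K*n) = -5 - K*n)
E(-1, -9) + 63*(-70) = (-5 - 1*(-9)*(-1)) + 63*(-70) = (-5 - 9) - 4410 = -14 - 4410 = -4424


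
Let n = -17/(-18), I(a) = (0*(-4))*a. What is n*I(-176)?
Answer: 0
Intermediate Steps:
I(a) = 0 (I(a) = 0*a = 0)
n = 17/18 (n = -17*(-1/18) = 17/18 ≈ 0.94444)
n*I(-176) = (17/18)*0 = 0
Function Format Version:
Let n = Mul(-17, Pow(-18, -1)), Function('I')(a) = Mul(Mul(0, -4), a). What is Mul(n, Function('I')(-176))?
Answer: 0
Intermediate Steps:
Function('I')(a) = 0 (Function('I')(a) = Mul(0, a) = 0)
n = Rational(17, 18) (n = Mul(-17, Rational(-1, 18)) = Rational(17, 18) ≈ 0.94444)
Mul(n, Function('I')(-176)) = Mul(Rational(17, 18), 0) = 0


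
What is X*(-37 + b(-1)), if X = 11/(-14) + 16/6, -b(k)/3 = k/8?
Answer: -23147/336 ≈ -68.890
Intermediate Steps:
b(k) = -3*k/8
X = 79/42 (X = 11*(-1/14) + 16*(1/6) = -11/14 + 8/3 = 79/42 ≈ 1.8810)
X*(-37 + b(-1)) = 79*(-37 - 3/8*(-1))/42 = 79*(-37 + 3/8)/42 = (79/42)*(-293/8) = -23147/336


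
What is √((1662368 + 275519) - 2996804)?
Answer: I*√1058917 ≈ 1029.0*I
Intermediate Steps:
√((1662368 + 275519) - 2996804) = √(1937887 - 2996804) = √(-1058917) = I*√1058917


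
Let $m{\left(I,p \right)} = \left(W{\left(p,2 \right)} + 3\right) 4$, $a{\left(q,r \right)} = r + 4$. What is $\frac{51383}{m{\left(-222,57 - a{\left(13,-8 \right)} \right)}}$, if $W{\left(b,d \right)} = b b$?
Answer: $\frac{51383}{14896} \approx 3.4494$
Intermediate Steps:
$a{\left(q,r \right)} = 4 + r$
$W{\left(b,d \right)} = b^{2}$
$m{\left(I,p \right)} = 12 + 4 p^{2}$ ($m{\left(I,p \right)} = \left(p^{2} + 3\right) 4 = \left(3 + p^{2}\right) 4 = 12 + 4 p^{2}$)
$\frac{51383}{m{\left(-222,57 - a{\left(13,-8 \right)} \right)}} = \frac{51383}{12 + 4 \left(57 - \left(4 - 8\right)\right)^{2}} = \frac{51383}{12 + 4 \left(57 - -4\right)^{2}} = \frac{51383}{12 + 4 \left(57 + 4\right)^{2}} = \frac{51383}{12 + 4 \cdot 61^{2}} = \frac{51383}{12 + 4 \cdot 3721} = \frac{51383}{12 + 14884} = \frac{51383}{14896}$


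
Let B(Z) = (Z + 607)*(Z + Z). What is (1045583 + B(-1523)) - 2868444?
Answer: 967275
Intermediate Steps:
B(Z) = 2*Z*(607 + Z) (B(Z) = (607 + Z)*(2*Z) = 2*Z*(607 + Z))
(1045583 + B(-1523)) - 2868444 = (1045583 + 2*(-1523)*(607 - 1523)) - 2868444 = (1045583 + 2*(-1523)*(-916)) - 2868444 = (1045583 + 2790136) - 2868444 = 3835719 - 2868444 = 967275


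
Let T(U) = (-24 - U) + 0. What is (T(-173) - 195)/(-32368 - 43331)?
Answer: 46/75699 ≈ 0.00060767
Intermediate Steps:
T(U) = -24 - U
(T(-173) - 195)/(-32368 - 43331) = ((-24 - 1*(-173)) - 195)/(-32368 - 43331) = ((-24 + 173) - 195)/(-75699) = (149 - 195)*(-1/75699) = -46*(-1/75699) = 46/75699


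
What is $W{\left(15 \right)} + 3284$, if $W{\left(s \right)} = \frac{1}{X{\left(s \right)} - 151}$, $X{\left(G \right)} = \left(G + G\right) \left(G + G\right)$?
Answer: $\frac{2459717}{749} \approx 3284.0$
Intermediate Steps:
$X{\left(G \right)} = 4 G^{2}$ ($X{\left(G \right)} = 2 G 2 G = 4 G^{2}$)
$W{\left(s \right)} = \frac{1}{-151 + 4 s^{2}}$ ($W{\left(s \right)} = \frac{1}{4 s^{2} - 151} = \frac{1}{-151 + 4 s^{2}}$)
$W{\left(15 \right)} + 3284 = \frac{1}{-151 + 4 \cdot 15^{2}} + 3284 = \frac{1}{-151 + 4 \cdot 225} + 3284 = \frac{1}{-151 + 900} + 3284 = \frac{1}{749} + 3284 = \frac{2459717}{749}$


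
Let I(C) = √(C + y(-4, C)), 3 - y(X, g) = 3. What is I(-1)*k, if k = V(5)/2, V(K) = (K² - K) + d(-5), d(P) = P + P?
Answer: 5*I ≈ 5.0*I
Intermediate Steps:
y(X, g) = 0 (y(X, g) = 3 - 1*3 = 3 - 3 = 0)
d(P) = 2*P
V(K) = -10 + K² - K (V(K) = (K² - K) + 2*(-5) = (K² - K) - 10 = -10 + K² - K)
I(C) = √C (I(C) = √(C + 0) = √C)
k = 5 (k = (-10 + 5² - 1*5)/2 = (-10 + 25 - 5)*(½) = 10*(½) = 5)
I(-1)*k = √(-1)*5 = I*5 = 5*I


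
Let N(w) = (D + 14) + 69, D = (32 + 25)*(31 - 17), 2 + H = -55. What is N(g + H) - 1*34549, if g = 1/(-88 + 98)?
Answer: -33668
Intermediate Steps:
H = -57 (H = -2 - 55 = -57)
D = 798 (D = 57*14 = 798)
g = ⅒ (g = 1/10 = ⅒ ≈ 0.10000)
N(w) = 881 (N(w) = (798 + 14) + 69 = 812 + 69 = 881)
N(g + H) - 1*34549 = 881 - 1*34549 = 881 - 34549 = -33668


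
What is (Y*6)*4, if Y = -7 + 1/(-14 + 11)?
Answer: -176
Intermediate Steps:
Y = -22/3 (Y = -7 + 1/(-3) = -7 - 1/3 = -22/3 ≈ -7.3333)
(Y*6)*4 = -22/3*6*4 = -44*4 = -176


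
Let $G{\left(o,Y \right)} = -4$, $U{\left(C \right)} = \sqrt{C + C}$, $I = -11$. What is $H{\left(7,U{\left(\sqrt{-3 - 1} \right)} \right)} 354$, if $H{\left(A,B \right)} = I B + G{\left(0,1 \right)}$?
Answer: $-1416 - 3894 \sqrt{2} \left(1 + i\right) \approx -6922.9 - 5506.9 i$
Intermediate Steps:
$U{\left(C \right)} = \sqrt{2} \sqrt{C}$ ($U{\left(C \right)} = \sqrt{2 C} = \sqrt{2} \sqrt{C}$)
$H{\left(A,B \right)} = -4 - 11 B$ ($H{\left(A,B \right)} = - 11 B - 4 = -4 - 11 B$)
$H{\left(7,U{\left(\sqrt{-3 - 1} \right)} \right)} 354 = \left(-4 - 11 \sqrt{2} \sqrt{\sqrt{-3 - 1}}\right) 354 = \left(-4 - 11 \sqrt{2} \sqrt{\sqrt{-4}}\right) 354 = \left(-4 - 11 \sqrt{2} \sqrt{2 i}\right) 354 = \left(-4 - 11 \sqrt{2} \left(1 + i\right)\right) 354 = -1416 - 3894 \sqrt{2} \left(1 + i\right)$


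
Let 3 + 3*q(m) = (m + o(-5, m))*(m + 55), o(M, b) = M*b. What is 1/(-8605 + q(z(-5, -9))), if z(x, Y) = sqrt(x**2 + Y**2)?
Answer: -13121/113918694 + 55*sqrt(106)/56959347 ≈ -0.00010524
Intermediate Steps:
z(x, Y) = sqrt(Y**2 + x**2)
q(m) = -1 - 4*m*(55 + m)/3 (q(m) = -1 + ((m - 5*m)*(m + 55))/3 = -1 + ((-4*m)*(55 + m))/3 = -1 + (-4*m*(55 + m))/3 = -1 - 4*m*(55 + m)/3)
1/(-8605 + q(z(-5, -9))) = 1/(-8605 + (-1 - 220*sqrt((-9)**2 + (-5)**2)/3 - 4*(sqrt((-9)**2 + (-5)**2))**2/3)) = 1/(-8605 + (-1 - 220*sqrt(81 + 25)/3 - 4*(sqrt(81 + 25))**2/3)) = 1/(-8605 + (-1 - 220*sqrt(106)/3 - 4*(sqrt(106))**2/3)) = 1/(-8605 + (-1 - 220*sqrt(106)/3 - 4/3*106)) = 1/(-8605 + (-1 - 220*sqrt(106)/3 - 424/3)) = 1/(-8605 + (-427/3 - 220*sqrt(106)/3)) = 1/(-26242/3 - 220*sqrt(106)/3)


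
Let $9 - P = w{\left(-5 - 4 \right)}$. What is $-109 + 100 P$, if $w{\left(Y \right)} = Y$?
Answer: $1691$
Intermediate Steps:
$P = 18$ ($P = 9 - \left(-5 - 4\right) = 9 - -9 = 9 + 9 = 18$)
$-109 + 100 P = -109 + 100 \cdot 18 = -109 + 1800 = 1691$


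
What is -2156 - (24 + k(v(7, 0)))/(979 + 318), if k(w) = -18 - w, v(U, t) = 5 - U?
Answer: -2796340/1297 ≈ -2156.0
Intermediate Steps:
-2156 - (24 + k(v(7, 0)))/(979 + 318) = -2156 - (24 + (-18 - (5 - 1*7)))/(979 + 318) = -2156 - (24 + (-18 - (5 - 7)))/1297 = -2156 - (24 + (-18 - 1*(-2)))/1297 = -2156 - (24 + (-18 + 2))/1297 = -2156 - (24 - 16)/1297 = -2156 - 8/1297 = -2796340/1297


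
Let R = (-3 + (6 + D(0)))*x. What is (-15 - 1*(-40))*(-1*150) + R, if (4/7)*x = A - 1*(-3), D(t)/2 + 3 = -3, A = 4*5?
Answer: -16449/4 ≈ -4112.3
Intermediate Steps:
A = 20
D(t) = -12 (D(t) = -6 + 2*(-3) = -6 - 6 = -12)
x = 161/4 (x = 7*(20 - 1*(-3))/4 = 7*(20 + 3)/4 = (7/4)*23 = 161/4 ≈ 40.250)
R = -1449/4 (R = (-3 + (6 - 12))*(161/4) = (-3 - 6)*(161/4) = -9*161/4 = -1449/4 ≈ -362.25)
(-15 - 1*(-40))*(-1*150) + R = (-15 - 1*(-40))*(-1*150) - 1449/4 = (-15 + 40)*(-150) - 1449/4 = 25*(-150) - 1449/4 = -3750 - 1449/4 = -16449/4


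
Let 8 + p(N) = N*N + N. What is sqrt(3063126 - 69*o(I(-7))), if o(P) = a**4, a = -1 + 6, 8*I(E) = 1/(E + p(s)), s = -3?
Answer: sqrt(3020001) ≈ 1737.8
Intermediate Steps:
p(N) = -8 + N + N**2 (p(N) = -8 + (N*N + N) = -8 + (N**2 + N) = -8 + (N + N**2) = -8 + N + N**2)
I(E) = 1/(8*(-2 + E)) (I(E) = 1/(8*(E + (-8 - 3 + (-3)**2))) = 1/(8*(E + (-8 - 3 + 9))) = 1/(8*(E - 2)) = 1/(8*(-2 + E)))
a = 5
o(P) = 625 (o(P) = 5**4 = 625)
sqrt(3063126 - 69*o(I(-7))) = sqrt(3063126 - 69*625) = sqrt(3063126 - 43125) = sqrt(3020001)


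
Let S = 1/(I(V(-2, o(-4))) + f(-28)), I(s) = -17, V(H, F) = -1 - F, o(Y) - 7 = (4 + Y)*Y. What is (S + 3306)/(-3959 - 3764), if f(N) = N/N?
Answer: -52895/123568 ≈ -0.42806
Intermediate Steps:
o(Y) = 7 + Y*(4 + Y) (o(Y) = 7 + (4 + Y)*Y = 7 + Y*(4 + Y))
f(N) = 1
S = -1/16 (S = 1/(-17 + 1) = 1/(-16) = -1/16 ≈ -0.062500)
(S + 3306)/(-3959 - 3764) = (-1/16 + 3306)/(-3959 - 3764) = (52895/16)/(-7723) = (52895/16)*(-1/7723) = -52895/123568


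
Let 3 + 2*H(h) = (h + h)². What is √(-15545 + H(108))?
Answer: √31126/2 ≈ 88.213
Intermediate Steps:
H(h) = -3/2 + 2*h² (H(h) = -3/2 + (h + h)²/2 = -3/2 + (2*h)²/2 = -3/2 + (4*h²)/2 = -3/2 + 2*h²)
√(-15545 + H(108)) = √(-15545 + (-3/2 + 2*108²)) = √(-15545 + (-3/2 + 2*11664)) = √(-15545 + (-3/2 + 23328)) = √(-15545 + 46653/2) = √(15563/2) = √31126/2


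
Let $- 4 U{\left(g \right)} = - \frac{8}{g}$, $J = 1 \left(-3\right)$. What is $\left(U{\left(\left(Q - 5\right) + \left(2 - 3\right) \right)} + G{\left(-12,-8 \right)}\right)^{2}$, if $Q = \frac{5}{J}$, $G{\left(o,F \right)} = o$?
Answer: $\frac{79524}{529} \approx 150.33$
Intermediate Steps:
$J = -3$
$Q = - \frac{5}{3}$ ($Q = \frac{5}{-3} = 5 \left(- \frac{1}{3}\right) = - \frac{5}{3} \approx -1.6667$)
$U{\left(g \right)} = \frac{2}{g}$ ($U{\left(g \right)} = - \frac{\left(-8\right) \frac{1}{g}}{4} = \frac{2}{g}$)
$\left(U{\left(\left(Q - 5\right) + \left(2 - 3\right) \right)} + G{\left(-12,-8 \right)}\right)^{2} = \left(\frac{2}{\left(- \frac{5}{3} - 5\right) + \left(2 - 3\right)} - 12\right)^{2} = \left(\frac{2}{- \frac{20}{3} + \left(2 - 3\right)} - 12\right)^{2} = \left(\frac{2}{- \frac{20}{3} - 1} - 12\right)^{2} = \left(\frac{2}{- \frac{23}{3}} - 12\right)^{2} = \left(2 \left(- \frac{3}{23}\right) - 12\right)^{2} = \left(- \frac{6}{23} - 12\right)^{2} = \left(- \frac{282}{23}\right)^{2} = \frac{79524}{529}$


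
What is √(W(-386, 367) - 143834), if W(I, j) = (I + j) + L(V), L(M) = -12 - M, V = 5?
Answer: I*√143870 ≈ 379.3*I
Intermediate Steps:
W(I, j) = -17 + I + j (W(I, j) = (I + j) + (-12 - 1*5) = (I + j) + (-12 - 5) = (I + j) - 17 = -17 + I + j)
√(W(-386, 367) - 143834) = √((-17 - 386 + 367) - 143834) = √(-36 - 143834) = √(-143870) = I*√143870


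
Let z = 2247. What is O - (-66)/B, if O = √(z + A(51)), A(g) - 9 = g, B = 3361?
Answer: 66/3361 + √2307 ≈ 48.051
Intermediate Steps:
A(g) = 9 + g
O = √2307 (O = √(2247 + (9 + 51)) = √(2247 + 60) = √2307 ≈ 48.031)
O - (-66)/B = √2307 - (-66)/3361 = √2307 - 1*(-66/3361) = √2307 + 66/3361 = 66/3361 + √2307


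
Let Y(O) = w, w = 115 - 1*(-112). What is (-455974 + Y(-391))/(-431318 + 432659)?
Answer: -455747/1341 ≈ -339.86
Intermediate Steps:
w = 227 (w = 115 + 112 = 227)
Y(O) = 227
(-455974 + Y(-391))/(-431318 + 432659) = (-455974 + 227)/(-431318 + 432659) = -455747/1341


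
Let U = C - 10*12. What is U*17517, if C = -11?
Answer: -2294727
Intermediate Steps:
U = -131 (U = -11 - 10*12 = -11 - 120 = -131)
U*17517 = -131*17517 = -2294727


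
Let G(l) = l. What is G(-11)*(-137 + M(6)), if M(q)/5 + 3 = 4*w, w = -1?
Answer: 1892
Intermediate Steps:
M(q) = -35 (M(q) = -15 + 5*(4*(-1)) = -15 + 5*(-4) = -15 - 20 = -35)
G(-11)*(-137 + M(6)) = -11*(-137 - 35) = -11*(-172) = 1892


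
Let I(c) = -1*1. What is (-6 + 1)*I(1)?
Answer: 5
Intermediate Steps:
I(c) = -1
(-6 + 1)*I(1) = (-6 + 1)*(-1) = -5*(-1) = 5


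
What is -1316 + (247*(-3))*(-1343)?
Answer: 993847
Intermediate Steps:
-1316 + (247*(-3))*(-1343) = -1316 - 741*(-1343) = -1316 + 995163 = 993847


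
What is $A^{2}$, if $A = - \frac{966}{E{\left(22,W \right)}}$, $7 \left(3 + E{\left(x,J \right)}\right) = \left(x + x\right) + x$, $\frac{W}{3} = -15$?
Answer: $\frac{5080516}{225} \approx 22580.0$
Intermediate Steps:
$W = -45$ ($W = 3 \left(-15\right) = -45$)
$E{\left(x,J \right)} = -3 + \frac{3 x}{7}$ ($E{\left(x,J \right)} = -3 + \frac{\left(x + x\right) + x}{7} = -3 + \frac{2 x + x}{7} = -3 + \frac{3 x}{7}$)
$A = - \frac{2254}{15}$ ($A = - \frac{966}{-3 + \frac{3}{7} \cdot 22} = - \frac{966}{-3 + \frac{66}{7}} = - \frac{966}{\frac{45}{7}} = \left(-966\right) \frac{7}{45} = - \frac{2254}{15} \approx -150.27$)
$A^{2} = \left(- \frac{2254}{15}\right)^{2} = \frac{5080516}{225}$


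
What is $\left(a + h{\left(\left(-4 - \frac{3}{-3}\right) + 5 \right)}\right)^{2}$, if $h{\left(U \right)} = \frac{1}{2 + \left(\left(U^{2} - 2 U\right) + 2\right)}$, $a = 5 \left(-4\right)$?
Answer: $\frac{6241}{16} \approx 390.06$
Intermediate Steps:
$a = -20$
$h{\left(U \right)} = \frac{1}{4 + U^{2} - 2 U}$ ($h{\left(U \right)} = \frac{1}{2 + \left(2 + U^{2} - 2 U\right)} = \frac{1}{4 + U^{2} - 2 U}$)
$\left(a + h{\left(\left(-4 - \frac{3}{-3}\right) + 5 \right)}\right)^{2} = \left(-20 + \frac{1}{4 + \left(\left(-4 - \frac{3}{-3}\right) + 5\right)^{2} - 2 \left(\left(-4 - \frac{3}{-3}\right) + 5\right)}\right)^{2} = \left(-20 + \frac{1}{4 + \left(\left(-4 - -1\right) + 5\right)^{2} - 2 \left(\left(-4 - -1\right) + 5\right)}\right)^{2} = \left(-20 + \frac{1}{4 + \left(\left(-4 + 1\right) + 5\right)^{2} - 2 \left(\left(-4 + 1\right) + 5\right)}\right)^{2} = \left(-20 + \frac{1}{4 + \left(-3 + 5\right)^{2} - 2 \left(-3 + 5\right)}\right)^{2} = \left(-20 + \frac{1}{4 + 2^{2} - 4}\right)^{2} = \left(-20 + \frac{1}{4 + 4 - 4}\right)^{2} = \left(-20 + \frac{1}{4}\right)^{2} = \left(- \frac{79}{4}\right)^{2} = \frac{6241}{16}$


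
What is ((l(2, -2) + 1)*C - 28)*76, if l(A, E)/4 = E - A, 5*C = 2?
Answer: -2584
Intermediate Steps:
C = ⅖ (C = (⅕)*2 = ⅖ ≈ 0.40000)
l(A, E) = -4*A + 4*E (l(A, E) = 4*(E - A) = -4*A + 4*E)
((l(2, -2) + 1)*C - 28)*76 = (((-4*2 + 4*(-2)) + 1)*(⅖) - 28)*76 = (((-8 - 8) + 1)*(⅖) - 28)*76 = ((-16 + 1)*(⅖) - 28)*76 = (-15*⅖ - 28)*76 = (-6 - 28)*76 = -34*76 = -2584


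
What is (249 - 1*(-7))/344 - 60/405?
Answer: 692/1161 ≈ 0.59604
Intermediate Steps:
(249 - 1*(-7))/344 - 60/405 = (249 + 7)*(1/344) - 60*1/405 = 256*(1/344) - 4/27 = 32/43 - 4/27 = 692/1161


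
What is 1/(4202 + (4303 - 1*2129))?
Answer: 1/6376 ≈ 0.00015684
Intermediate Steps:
1/(4202 + (4303 - 1*2129)) = 1/(4202 + (4303 - 2129)) = 1/(4202 + 2174) = 1/6376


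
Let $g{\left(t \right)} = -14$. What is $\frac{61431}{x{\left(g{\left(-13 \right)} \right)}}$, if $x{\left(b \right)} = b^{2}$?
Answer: $\frac{61431}{196} \approx 313.42$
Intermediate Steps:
$\frac{61431}{x{\left(g{\left(-13 \right)} \right)}} = \frac{61431}{\left(-14\right)^{2}} = \frac{61431}{196}$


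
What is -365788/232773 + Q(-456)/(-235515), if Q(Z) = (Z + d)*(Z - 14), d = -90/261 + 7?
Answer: -261596186426/105988297317 ≈ -2.4682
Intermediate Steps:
d = 193/29 (d = -90*1/261 + 7 = -10/29 + 7 = 193/29 ≈ 6.6552)
Q(Z) = (-14 + Z)*(193/29 + Z) (Q(Z) = (Z + 193/29)*(Z - 14) = (193/29 + Z)*(-14 + Z) = (-14 + Z)*(193/29 + Z))
-365788/232773 + Q(-456)/(-235515) = -365788/232773 + (-2702/29 + (-456)² - 213/29*(-456))/(-235515) = -365788*1/232773 + (-2702/29 + 207936 + 97128/29)*(-1/235515) = -365788/232773 + (6124570/29)*(-1/235515) = -365788/232773 - 1224914/1365987 = -261596186426/105988297317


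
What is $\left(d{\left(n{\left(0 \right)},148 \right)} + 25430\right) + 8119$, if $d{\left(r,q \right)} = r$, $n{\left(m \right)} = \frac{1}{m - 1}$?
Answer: $33548$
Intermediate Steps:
$n{\left(m \right)} = \frac{1}{-1 + m}$
$\left(d{\left(n{\left(0 \right)},148 \right)} + 25430\right) + 8119 = \left(\frac{1}{-1 + 0} + 25430\right) + 8119 = \left(\frac{1}{-1} + 25430\right) + 8119 = \left(-1 + 25430\right) + 8119 = 25429 + 8119 = 33548$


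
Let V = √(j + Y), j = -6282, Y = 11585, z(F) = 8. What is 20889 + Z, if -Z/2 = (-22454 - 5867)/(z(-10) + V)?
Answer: 108984335/5239 + 56642*√5303/5239 ≈ 21590.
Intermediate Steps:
V = √5303 (V = √(-6282 + 11585) = √5303 ≈ 72.822)
Z = 56642/(8 + √5303) (Z = -2*(-22454 - 5867)/(8 + √5303) = -(-56642)/(8 + √5303) = 56642/(8 + √5303) ≈ 700.83)
20889 + Z = 20889 + (-453136/5239 + 56642*√5303/5239) = 108984335/5239 + 56642*√5303/5239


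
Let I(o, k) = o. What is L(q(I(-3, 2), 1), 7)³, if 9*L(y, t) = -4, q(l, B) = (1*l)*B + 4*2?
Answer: -64/729 ≈ -0.087791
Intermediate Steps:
q(l, B) = 8 + B*l (q(l, B) = l*B + 8 = B*l + 8 = 8 + B*l)
L(y, t) = -4/9 (L(y, t) = (⅑)*(-4) = -4/9)
L(q(I(-3, 2), 1), 7)³ = (-4/9)³ = -64/729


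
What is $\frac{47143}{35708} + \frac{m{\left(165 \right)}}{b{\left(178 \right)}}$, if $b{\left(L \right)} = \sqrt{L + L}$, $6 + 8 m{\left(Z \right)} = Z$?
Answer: $\frac{47143}{35708} + \frac{159 \sqrt{89}}{1424} \approx 2.3736$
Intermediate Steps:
$m{\left(Z \right)} = - \frac{3}{4} + \frac{Z}{8}$
$b{\left(L \right)} = \sqrt{2} \sqrt{L}$ ($b{\left(L \right)} = \sqrt{2 L} = \sqrt{2} \sqrt{L}$)
$\frac{47143}{35708} + \frac{m{\left(165 \right)}}{b{\left(178 \right)}} = \frac{47143}{35708} + \frac{- \frac{3}{4} + \frac{1}{8} \cdot 165}{\sqrt{2} \sqrt{178}} = 47143 \cdot \frac{1}{35708} + \frac{- \frac{3}{4} + \frac{165}{8}}{2 \sqrt{89}} = \frac{47143}{35708} + \frac{159 \frac{\sqrt{89}}{178}}{8} = \frac{47143}{35708} + \frac{159 \sqrt{89}}{1424}$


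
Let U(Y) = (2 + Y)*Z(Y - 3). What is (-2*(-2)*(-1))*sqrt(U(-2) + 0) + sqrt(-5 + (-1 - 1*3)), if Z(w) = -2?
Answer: 3*I ≈ 3.0*I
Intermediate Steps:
U(Y) = -4 - 2*Y (U(Y) = (2 + Y)*(-2) = -4 - 2*Y)
(-2*(-2)*(-1))*sqrt(U(-2) + 0) + sqrt(-5 + (-1 - 1*3)) = (-2*(-2)*(-1))*sqrt((-4 - 2*(-2)) + 0) + sqrt(-5 + (-1 - 1*3)) = (4*(-1))*sqrt((-4 + 4) + 0) + sqrt(-5 + (-1 - 3)) = -4*sqrt(0 + 0) + sqrt(-5 - 4) = -4*sqrt(0) + sqrt(-9) = -4*0 + 3*I = 0 + 3*I = 3*I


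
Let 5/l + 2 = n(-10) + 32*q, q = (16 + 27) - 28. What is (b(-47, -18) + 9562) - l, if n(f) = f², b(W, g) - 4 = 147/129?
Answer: 237781471/24854 ≈ 9567.1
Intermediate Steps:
q = 15 (q = 43 - 28 = 15)
b(W, g) = 221/43 (b(W, g) = 4 + 147/129 = 4 + 147*(1/129) = 4 + 49/43 = 221/43)
l = 5/578 (l = 5/(-2 + ((-10)² + 32*15)) = 5/(-2 + (100 + 480)) = 5/(-2 + 580) = 5/578 ≈ 0.0086505)
(b(-47, -18) + 9562) - l = (221/43 + 9562) - 1*5/578 = 411387/43 - 5/578 = 237781471/24854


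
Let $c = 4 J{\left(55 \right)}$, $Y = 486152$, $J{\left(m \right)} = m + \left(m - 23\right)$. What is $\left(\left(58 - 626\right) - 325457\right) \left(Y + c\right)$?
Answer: $-158611162500$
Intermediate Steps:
$J{\left(m \right)} = -23 + 2 m$ ($J{\left(m \right)} = m + \left(m - 23\right) = m + \left(-23 + m\right) = -23 + 2 m$)
$c = 348$ ($c = 4 \left(-23 + 2 \cdot 55\right) = 4 \left(-23 + 110\right) = 4 \cdot 87 = 348$)
$\left(\left(58 - 626\right) - 325457\right) \left(Y + c\right) = \left(\left(58 - 626\right) - 325457\right) \left(486152 + 348\right) = \left(\left(58 - 626\right) - 325457\right) 486500 = \left(-568 - 325457\right) 486500 = \left(-326025\right) 486500 = -158611162500$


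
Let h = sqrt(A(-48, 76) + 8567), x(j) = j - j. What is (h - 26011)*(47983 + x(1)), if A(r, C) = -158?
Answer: -1248085813 + 47983*sqrt(8409) ≈ -1.2437e+9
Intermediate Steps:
x(j) = 0
h = sqrt(8409) (h = sqrt(-158 + 8567) = sqrt(8409) ≈ 91.701)
(h - 26011)*(47983 + x(1)) = (sqrt(8409) - 26011)*(47983 + 0) = (-26011 + sqrt(8409))*47983 = -1248085813 + 47983*sqrt(8409)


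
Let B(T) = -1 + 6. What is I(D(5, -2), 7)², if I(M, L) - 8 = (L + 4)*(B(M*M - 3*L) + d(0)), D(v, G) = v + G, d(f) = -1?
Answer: 2704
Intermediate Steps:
B(T) = 5
D(v, G) = G + v
I(M, L) = 24 + 4*L (I(M, L) = 8 + (L + 4)*(5 - 1) = 8 + (4 + L)*4 = 8 + (16 + 4*L) = 24 + 4*L)
I(D(5, -2), 7)² = (24 + 4*7)² = (24 + 28)² = 52² = 2704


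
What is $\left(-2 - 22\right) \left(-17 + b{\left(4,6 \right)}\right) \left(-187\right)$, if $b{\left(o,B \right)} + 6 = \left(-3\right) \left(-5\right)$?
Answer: $-35904$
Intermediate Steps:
$b{\left(o,B \right)} = 9$ ($b{\left(o,B \right)} = -6 - -15 = -6 + 15 = 9$)
$\left(-2 - 22\right) \left(-17 + b{\left(4,6 \right)}\right) \left(-187\right) = \left(-2 - 22\right) \left(-17 + 9\right) \left(-187\right) = \left(-24\right) \left(-8\right) \left(-187\right) = 192 \left(-187\right) = -35904$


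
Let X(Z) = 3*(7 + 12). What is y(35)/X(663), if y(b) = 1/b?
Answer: 1/1995 ≈ 0.00050125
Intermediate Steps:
X(Z) = 57 (X(Z) = 3*19 = 57)
y(35)/X(663) = 1/(35*57) = (1/35)*(1/57) = 1/1995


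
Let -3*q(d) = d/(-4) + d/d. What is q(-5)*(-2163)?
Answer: 6489/4 ≈ 1622.3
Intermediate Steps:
q(d) = -⅓ + d/12 (q(d) = -(d/(-4) + d/d)/3 = -(d*(-¼) + 1)/3 = -(-d/4 + 1)/3 = -(1 - d/4)/3 = -⅓ + d/12)
q(-5)*(-2163) = (-⅓ + (1/12)*(-5))*(-2163) = (-⅓ - 5/12)*(-2163) = -¾*(-2163) = 6489/4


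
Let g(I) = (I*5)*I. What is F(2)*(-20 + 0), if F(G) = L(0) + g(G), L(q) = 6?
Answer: -520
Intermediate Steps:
g(I) = 5*I**2 (g(I) = (5*I)*I = 5*I**2)
F(G) = 6 + 5*G**2
F(2)*(-20 + 0) = (6 + 5*2**2)*(-20 + 0) = (6 + 5*4)*(-20) = (6 + 20)*(-20) = 26*(-20) = -520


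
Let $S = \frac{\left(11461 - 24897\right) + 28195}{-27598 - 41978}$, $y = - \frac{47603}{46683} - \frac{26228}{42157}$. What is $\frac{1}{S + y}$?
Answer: $- \frac{3510939172104}{6509230898791} \approx -0.53938$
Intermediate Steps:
$y = - \frac{3231201395}{1968015231}$ ($y = \left(-47603\right) \frac{1}{46683} - \frac{26228}{42157} = - \frac{47603}{46683} - \frac{26228}{42157} = - \frac{3231201395}{1968015231} \approx -1.6419$)
$S = - \frac{14759}{69576}$ ($S = \frac{\left(11461 - 24897\right) + 28195}{-69576} = \left(-13436 + 28195\right) \left(- \frac{1}{69576}\right) = 14759 \left(- \frac{1}{69576}\right) = - \frac{14759}{69576} \approx -0.21213$)
$\frac{1}{S + y} = \frac{1}{- \frac{14759}{69576} - \frac{3231201395}{1968015231}} = \frac{1}{- \frac{6509230898791}{3510939172104}} = - \frac{3510939172104}{6509230898791}$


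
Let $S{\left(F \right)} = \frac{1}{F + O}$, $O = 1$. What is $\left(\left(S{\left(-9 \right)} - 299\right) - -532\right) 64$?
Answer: $14904$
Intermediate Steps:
$S{\left(F \right)} = \frac{1}{1 + F}$ ($S{\left(F \right)} = \frac{1}{F + 1} = \frac{1}{1 + F}$)
$\left(\left(S{\left(-9 \right)} - 299\right) - -532\right) 64 = \left(\left(\frac{1}{1 - 9} - 299\right) - -532\right) 64 = \left(\left(\frac{1}{-8} - 299\right) + 532\right) 64 = \left(\left(- \frac{1}{8} - 299\right) + 532\right) 64 = \left(- \frac{2393}{8} + 532\right) 64 = \frac{1863}{8} \cdot 64 = 14904$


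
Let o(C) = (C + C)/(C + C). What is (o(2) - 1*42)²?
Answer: 1681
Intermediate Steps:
o(C) = 1 (o(C) = (2*C)/((2*C)) = (2*C)*(1/(2*C)) = 1)
(o(2) - 1*42)² = (1 - 1*42)² = (1 - 42)² = (-41)² = 1681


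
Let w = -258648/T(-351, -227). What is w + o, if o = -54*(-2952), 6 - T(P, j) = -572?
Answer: 45939588/289 ≈ 1.5896e+5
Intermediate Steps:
T(P, j) = 578 (T(P, j) = 6 - 1*(-572) = 6 + 572 = 578)
o = 159408
w = -129324/289 (w = -258648/578 = -258648*1/578 = -129324/289 ≈ -447.49)
w + o = -129324/289 + 159408 = 45939588/289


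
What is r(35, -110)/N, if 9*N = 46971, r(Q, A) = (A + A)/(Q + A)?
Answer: 44/78285 ≈ 0.00056205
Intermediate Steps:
r(Q, A) = 2*A/(A + Q) (r(Q, A) = (2*A)/(A + Q) = 2*A/(A + Q))
N = 5219 (N = (1/9)*46971 = 5219)
r(35, -110)/N = (2*(-110)/(-110 + 35))/5219 = (2*(-110)/(-75))*(1/5219) = (2*(-110)*(-1/75))*(1/5219) = (44/15)*(1/5219) = 44/78285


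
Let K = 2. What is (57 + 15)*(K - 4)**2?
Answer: 288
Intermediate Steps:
(57 + 15)*(K - 4)**2 = (57 + 15)*(2 - 4)**2 = 72*(-2)**2 = 72*4 = 288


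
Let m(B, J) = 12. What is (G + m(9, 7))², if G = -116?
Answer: 10816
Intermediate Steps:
(G + m(9, 7))² = (-116 + 12)² = (-104)² = 10816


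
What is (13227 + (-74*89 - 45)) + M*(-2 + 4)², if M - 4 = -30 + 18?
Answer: 6564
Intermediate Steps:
M = -8 (M = 4 + (-30 + 18) = 4 - 12 = -8)
(13227 + (-74*89 - 45)) + M*(-2 + 4)² = (13227 + (-74*89 - 45)) - 8*(-2 + 4)² = (13227 + (-6586 - 45)) - 8*2² = (13227 - 6631) - 8*4 = 6596 - 32 = 6564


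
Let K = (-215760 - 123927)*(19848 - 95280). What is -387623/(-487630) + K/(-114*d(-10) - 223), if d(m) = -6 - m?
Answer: -1784953540225129/47300110 ≈ -3.7737e+7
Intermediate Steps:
K = 25623269784 (K = -339687*(-75432) = 25623269784)
-387623/(-487630) + K/(-114*d(-10) - 223) = -387623/(-487630) + 25623269784/(-114*(-6 - 1*(-10)) - 223) = -387623*(-1/487630) + 25623269784/(-114*(-6 + 10) - 223) = 387623/487630 + 25623269784/(-114*4 - 223) = 387623/487630 + 25623269784/(-456 - 223) = 387623/487630 + 25623269784/(-679) = 387623/487630 + 25623269784*(-1/679) = 387623/487630 - 3660467112/97 = -1784953540225129/47300110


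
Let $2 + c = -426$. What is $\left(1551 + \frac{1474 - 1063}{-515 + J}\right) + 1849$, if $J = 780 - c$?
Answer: $\frac{785537}{231} \approx 3400.6$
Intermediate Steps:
$c = -428$ ($c = -2 - 426 = -428$)
$J = 1208$ ($J = 780 - -428 = 780 + 428 = 1208$)
$\left(1551 + \frac{1474 - 1063}{-515 + J}\right) + 1849 = \left(1551 + \frac{1474 - 1063}{-515 + 1208}\right) + 1849 = \left(1551 + \frac{411}{693}\right) + 1849 = \left(1551 + 411 \cdot \frac{1}{693}\right) + 1849 = \left(1551 + \frac{137}{231}\right) + 1849 = \frac{358418}{231} + 1849 = \frac{785537}{231}$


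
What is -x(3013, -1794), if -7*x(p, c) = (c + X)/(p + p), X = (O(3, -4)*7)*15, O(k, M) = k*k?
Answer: -849/42182 ≈ -0.020127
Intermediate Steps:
O(k, M) = k²
X = 945 (X = (3²*7)*15 = (9*7)*15 = 63*15 = 945)
x(p, c) = -(945 + c)/(14*p) (x(p, c) = -(c + 945)/(7*(p + p)) = -(945 + c)/(7*(2*p)) = -(945 + c)*1/(2*p)/7 = -(945 + c)/(14*p))
-x(3013, -1794) = -(-945 - 1*(-1794))/(14*3013) = -(-945 + 1794)/(14*3013) = -849/(14*3013) = -1*849/42182 = -849/42182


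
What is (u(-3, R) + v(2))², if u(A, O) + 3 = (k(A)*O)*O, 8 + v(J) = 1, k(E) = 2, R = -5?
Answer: 1600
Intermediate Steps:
v(J) = -7 (v(J) = -8 + 1 = -7)
u(A, O) = -3 + 2*O² (u(A, O) = -3 + (2*O)*O = -3 + 2*O²)
(u(-3, R) + v(2))² = ((-3 + 2*(-5)²) - 7)² = ((-3 + 2*25) - 7)² = ((-3 + 50) - 7)² = (47 - 7)² = 40² = 1600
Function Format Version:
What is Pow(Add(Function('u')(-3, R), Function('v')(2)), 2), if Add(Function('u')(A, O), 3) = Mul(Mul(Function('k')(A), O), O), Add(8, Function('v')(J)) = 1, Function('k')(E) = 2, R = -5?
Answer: 1600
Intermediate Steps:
Function('v')(J) = -7 (Function('v')(J) = Add(-8, 1) = -7)
Function('u')(A, O) = Add(-3, Mul(2, Pow(O, 2))) (Function('u')(A, O) = Add(-3, Mul(Mul(2, O), O)) = Add(-3, Mul(2, Pow(O, 2))))
Pow(Add(Function('u')(-3, R), Function('v')(2)), 2) = Pow(Add(Add(-3, Mul(2, Pow(-5, 2))), -7), 2) = Pow(Add(Add(-3, Mul(2, 25)), -7), 2) = Pow(Add(Add(-3, 50), -7), 2) = Pow(Add(47, -7), 2) = Pow(40, 2) = 1600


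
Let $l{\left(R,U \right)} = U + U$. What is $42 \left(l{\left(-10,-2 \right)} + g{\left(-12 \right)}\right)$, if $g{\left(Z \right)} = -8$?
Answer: $-504$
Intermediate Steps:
$l{\left(R,U \right)} = 2 U$
$42 \left(l{\left(-10,-2 \right)} + g{\left(-12 \right)}\right) = 42 \left(2 \left(-2\right) - 8\right) = 42 \left(-4 - 8\right) = 42 \left(-12\right) = -504$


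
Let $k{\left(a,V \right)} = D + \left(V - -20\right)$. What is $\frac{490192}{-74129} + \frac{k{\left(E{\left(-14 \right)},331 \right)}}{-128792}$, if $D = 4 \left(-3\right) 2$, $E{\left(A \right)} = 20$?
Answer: $- \frac{63157048247}{9547222168} \approx -6.6152$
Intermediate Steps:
$D = -24$ ($D = \left(-12\right) 2 = -24$)
$k{\left(a,V \right)} = -4 + V$ ($k{\left(a,V \right)} = -24 + \left(V - -20\right) = -24 + \left(V + 20\right) = -24 + \left(20 + V\right) = -4 + V$)
$\frac{490192}{-74129} + \frac{k{\left(E{\left(-14 \right)},331 \right)}}{-128792} = \frac{490192}{-74129} + \frac{-4 + 331}{-128792} = 490192 \left(- \frac{1}{74129}\right) + 327 \left(- \frac{1}{128792}\right) = - \frac{490192}{74129} - \frac{327}{128792} = - \frac{63157048247}{9547222168}$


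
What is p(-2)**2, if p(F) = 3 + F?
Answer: 1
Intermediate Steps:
p(-2)**2 = (3 - 2)**2 = 1**2 = 1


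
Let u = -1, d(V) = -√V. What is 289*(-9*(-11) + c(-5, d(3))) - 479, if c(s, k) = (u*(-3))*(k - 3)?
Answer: 25531 - 867*√3 ≈ 24029.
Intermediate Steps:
c(s, k) = -9 + 3*k (c(s, k) = (-1*(-3))*(k - 3) = 3*(-3 + k) = -9 + 3*k)
289*(-9*(-11) + c(-5, d(3))) - 479 = 289*(-9*(-11) + (-9 + 3*(-√3))) - 479 = 289*(99 + (-9 - 3*√3)) - 479 = 289*(90 - 3*√3) - 479 = (26010 - 867*√3) - 479 = 25531 - 867*√3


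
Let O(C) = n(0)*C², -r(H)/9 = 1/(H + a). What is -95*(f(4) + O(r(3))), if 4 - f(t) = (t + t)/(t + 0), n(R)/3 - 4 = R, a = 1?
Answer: -23845/4 ≈ -5961.3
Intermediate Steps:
n(R) = 12 + 3*R
r(H) = -9/(1 + H) (r(H) = -9/(H + 1) = -9/(1 + H))
f(t) = 2 (f(t) = 4 - (t + t)/(t + 0) = 4 - 2*t/t = 4 - 1*2 = 4 - 2 = 2)
O(C) = 12*C² (O(C) = (12 + 3*0)*C² = (12 + 0)*C² = 12*C²)
-95*(f(4) + O(r(3))) = -95*(2 + 12*(-9/(1 + 3))²) = -95*(2 + 12*(-9/4)²) = -95*(2 + 12*(81/16)) = -95*(2 + 243/4) = -95*251/4 = -23845/4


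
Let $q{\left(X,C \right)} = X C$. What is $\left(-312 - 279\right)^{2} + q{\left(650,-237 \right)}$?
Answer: $195231$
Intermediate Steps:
$q{\left(X,C \right)} = C X$
$\left(-312 - 279\right)^{2} + q{\left(650,-237 \right)} = \left(-312 - 279\right)^{2} - 154050 = \left(-591\right)^{2} - 154050 = 349281 - 154050 = 195231$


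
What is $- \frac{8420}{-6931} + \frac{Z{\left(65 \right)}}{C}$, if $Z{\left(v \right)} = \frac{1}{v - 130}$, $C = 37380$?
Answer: $\frac{20458067069}{16840250700} \approx 1.2148$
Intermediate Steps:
$Z{\left(v \right)} = \frac{1}{-130 + v}$
$- \frac{8420}{-6931} + \frac{Z{\left(65 \right)}}{C} = - \frac{8420}{-6931} + \frac{1}{\left(-130 + 65\right) 37380} = \left(-8420\right) \left(- \frac{1}{6931}\right) + \frac{1}{-65} \cdot \frac{1}{37380} = \frac{8420}{6931} - \frac{1}{2429700} = \frac{20458067069}{16840250700}$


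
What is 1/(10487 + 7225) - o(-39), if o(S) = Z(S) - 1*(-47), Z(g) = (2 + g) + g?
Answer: 513649/17712 ≈ 29.000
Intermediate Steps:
Z(g) = 2 + 2*g
o(S) = 49 + 2*S (o(S) = (2 + 2*S) - 1*(-47) = (2 + 2*S) + 47 = 49 + 2*S)
1/(10487 + 7225) - o(-39) = 1/(10487 + 7225) - (49 + 2*(-39)) = 1/17712 - (49 - 78) = 1/17712 - 1*(-29) = 1/17712 + 29 = 513649/17712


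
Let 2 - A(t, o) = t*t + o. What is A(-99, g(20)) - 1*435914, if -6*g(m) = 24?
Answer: -445709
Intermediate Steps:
g(m) = -4 (g(m) = -⅙*24 = -4)
A(t, o) = 2 - o - t² (A(t, o) = 2 - (t*t + o) = 2 - (t² + o) = 2 - (o + t²) = 2 + (-o - t²) = 2 - o - t²)
A(-99, g(20)) - 1*435914 = (2 - 1*(-4) - 1*(-99)²) - 1*435914 = (2 + 4 - 1*9801) - 435914 = (2 + 4 - 9801) - 435914 = -9795 - 435914 = -445709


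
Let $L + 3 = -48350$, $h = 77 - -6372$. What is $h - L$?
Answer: $54802$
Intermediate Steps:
$h = 6449$ ($h = 77 + 6372 = 6449$)
$L = -48353$ ($L = -3 - 48350 = -48353$)
$h - L = 6449 - -48353 = 6449 + 48353 = 54802$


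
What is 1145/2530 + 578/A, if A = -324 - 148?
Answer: -46095/59708 ≈ -0.77201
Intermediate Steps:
A = -472
1145/2530 + 578/A = 1145/2530 + 578/(-472) = 1145*(1/2530) + 578*(-1/472) = 229/506 - 289/236 = -46095/59708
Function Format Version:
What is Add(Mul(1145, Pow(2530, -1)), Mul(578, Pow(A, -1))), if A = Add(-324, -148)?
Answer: Rational(-46095, 59708) ≈ -0.77201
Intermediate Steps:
A = -472
Add(Mul(1145, Pow(2530, -1)), Mul(578, Pow(A, -1))) = Add(Mul(1145, Pow(2530, -1)), Mul(578, Pow(-472, -1))) = Add(Mul(1145, Rational(1, 2530)), Mul(578, Rational(-1, 472))) = Add(Rational(229, 506), Rational(-289, 236)) = Rational(-46095, 59708)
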